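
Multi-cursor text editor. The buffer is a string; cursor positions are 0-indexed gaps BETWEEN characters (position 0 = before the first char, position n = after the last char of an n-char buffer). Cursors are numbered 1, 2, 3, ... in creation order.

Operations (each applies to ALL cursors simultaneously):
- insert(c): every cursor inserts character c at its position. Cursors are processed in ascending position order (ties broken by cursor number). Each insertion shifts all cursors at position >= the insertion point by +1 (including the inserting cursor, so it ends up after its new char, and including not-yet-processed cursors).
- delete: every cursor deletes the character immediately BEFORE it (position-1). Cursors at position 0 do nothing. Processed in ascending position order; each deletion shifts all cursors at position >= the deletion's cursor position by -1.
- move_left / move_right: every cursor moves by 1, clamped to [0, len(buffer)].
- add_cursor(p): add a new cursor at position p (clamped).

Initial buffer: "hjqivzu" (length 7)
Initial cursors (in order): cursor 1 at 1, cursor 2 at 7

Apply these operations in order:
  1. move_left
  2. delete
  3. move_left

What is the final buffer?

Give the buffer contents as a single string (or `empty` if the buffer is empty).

Answer: hjqivu

Derivation:
After op 1 (move_left): buffer="hjqivzu" (len 7), cursors c1@0 c2@6, authorship .......
After op 2 (delete): buffer="hjqivu" (len 6), cursors c1@0 c2@5, authorship ......
After op 3 (move_left): buffer="hjqivu" (len 6), cursors c1@0 c2@4, authorship ......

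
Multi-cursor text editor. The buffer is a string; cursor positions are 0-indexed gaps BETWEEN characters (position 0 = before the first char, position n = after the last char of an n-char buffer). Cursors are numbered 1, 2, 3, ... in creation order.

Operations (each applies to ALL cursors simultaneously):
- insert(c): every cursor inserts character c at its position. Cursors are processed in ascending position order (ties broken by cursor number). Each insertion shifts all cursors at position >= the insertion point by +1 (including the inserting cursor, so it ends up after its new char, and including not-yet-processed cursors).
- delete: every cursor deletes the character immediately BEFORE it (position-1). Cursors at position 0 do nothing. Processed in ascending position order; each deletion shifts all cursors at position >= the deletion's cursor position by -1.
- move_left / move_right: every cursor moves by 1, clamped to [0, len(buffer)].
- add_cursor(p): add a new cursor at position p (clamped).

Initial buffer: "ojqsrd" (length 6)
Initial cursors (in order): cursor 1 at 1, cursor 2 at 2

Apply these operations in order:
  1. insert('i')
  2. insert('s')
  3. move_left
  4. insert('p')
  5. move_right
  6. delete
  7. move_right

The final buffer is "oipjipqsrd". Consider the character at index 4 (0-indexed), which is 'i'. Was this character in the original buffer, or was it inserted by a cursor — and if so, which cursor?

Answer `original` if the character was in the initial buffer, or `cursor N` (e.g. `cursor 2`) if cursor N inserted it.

After op 1 (insert('i')): buffer="oijiqsrd" (len 8), cursors c1@2 c2@4, authorship .1.2....
After op 2 (insert('s')): buffer="oisjisqsrd" (len 10), cursors c1@3 c2@6, authorship .11.22....
After op 3 (move_left): buffer="oisjisqsrd" (len 10), cursors c1@2 c2@5, authorship .11.22....
After op 4 (insert('p')): buffer="oipsjipsqsrd" (len 12), cursors c1@3 c2@7, authorship .111.222....
After op 5 (move_right): buffer="oipsjipsqsrd" (len 12), cursors c1@4 c2@8, authorship .111.222....
After op 6 (delete): buffer="oipjipqsrd" (len 10), cursors c1@3 c2@6, authorship .11.22....
After op 7 (move_right): buffer="oipjipqsrd" (len 10), cursors c1@4 c2@7, authorship .11.22....
Authorship (.=original, N=cursor N): . 1 1 . 2 2 . . . .
Index 4: author = 2

Answer: cursor 2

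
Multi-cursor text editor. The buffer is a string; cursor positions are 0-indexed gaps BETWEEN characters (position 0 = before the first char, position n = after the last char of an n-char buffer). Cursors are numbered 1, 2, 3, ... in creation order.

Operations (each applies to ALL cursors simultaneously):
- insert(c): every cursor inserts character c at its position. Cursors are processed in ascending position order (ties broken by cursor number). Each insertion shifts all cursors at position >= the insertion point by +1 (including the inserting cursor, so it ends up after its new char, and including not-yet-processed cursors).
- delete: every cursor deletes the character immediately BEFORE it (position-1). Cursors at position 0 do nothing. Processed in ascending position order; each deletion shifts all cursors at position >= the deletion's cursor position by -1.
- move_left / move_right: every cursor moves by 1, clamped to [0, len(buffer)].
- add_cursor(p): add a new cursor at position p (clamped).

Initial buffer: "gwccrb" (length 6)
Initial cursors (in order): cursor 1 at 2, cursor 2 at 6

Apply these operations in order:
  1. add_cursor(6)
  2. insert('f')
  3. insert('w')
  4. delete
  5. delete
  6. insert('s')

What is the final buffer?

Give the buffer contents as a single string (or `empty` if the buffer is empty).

Answer: gwsccrbss

Derivation:
After op 1 (add_cursor(6)): buffer="gwccrb" (len 6), cursors c1@2 c2@6 c3@6, authorship ......
After op 2 (insert('f')): buffer="gwfccrbff" (len 9), cursors c1@3 c2@9 c3@9, authorship ..1....23
After op 3 (insert('w')): buffer="gwfwccrbffww" (len 12), cursors c1@4 c2@12 c3@12, authorship ..11....2323
After op 4 (delete): buffer="gwfccrbff" (len 9), cursors c1@3 c2@9 c3@9, authorship ..1....23
After op 5 (delete): buffer="gwccrb" (len 6), cursors c1@2 c2@6 c3@6, authorship ......
After op 6 (insert('s')): buffer="gwsccrbss" (len 9), cursors c1@3 c2@9 c3@9, authorship ..1....23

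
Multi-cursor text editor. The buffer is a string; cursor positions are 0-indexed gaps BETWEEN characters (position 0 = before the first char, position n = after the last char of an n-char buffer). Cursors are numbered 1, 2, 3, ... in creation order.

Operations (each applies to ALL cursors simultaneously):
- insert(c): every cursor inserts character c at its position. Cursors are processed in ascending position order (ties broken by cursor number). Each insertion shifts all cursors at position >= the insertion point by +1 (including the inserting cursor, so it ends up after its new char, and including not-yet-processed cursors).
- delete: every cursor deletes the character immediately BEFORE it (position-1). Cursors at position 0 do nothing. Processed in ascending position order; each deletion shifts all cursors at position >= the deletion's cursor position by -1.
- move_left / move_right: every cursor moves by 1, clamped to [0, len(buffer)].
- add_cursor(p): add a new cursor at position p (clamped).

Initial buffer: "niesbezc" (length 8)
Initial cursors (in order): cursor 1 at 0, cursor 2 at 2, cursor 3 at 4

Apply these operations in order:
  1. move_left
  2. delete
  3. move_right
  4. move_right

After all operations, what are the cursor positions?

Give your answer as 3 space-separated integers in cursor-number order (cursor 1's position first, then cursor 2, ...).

Answer: 2 2 3

Derivation:
After op 1 (move_left): buffer="niesbezc" (len 8), cursors c1@0 c2@1 c3@3, authorship ........
After op 2 (delete): buffer="isbezc" (len 6), cursors c1@0 c2@0 c3@1, authorship ......
After op 3 (move_right): buffer="isbezc" (len 6), cursors c1@1 c2@1 c3@2, authorship ......
After op 4 (move_right): buffer="isbezc" (len 6), cursors c1@2 c2@2 c3@3, authorship ......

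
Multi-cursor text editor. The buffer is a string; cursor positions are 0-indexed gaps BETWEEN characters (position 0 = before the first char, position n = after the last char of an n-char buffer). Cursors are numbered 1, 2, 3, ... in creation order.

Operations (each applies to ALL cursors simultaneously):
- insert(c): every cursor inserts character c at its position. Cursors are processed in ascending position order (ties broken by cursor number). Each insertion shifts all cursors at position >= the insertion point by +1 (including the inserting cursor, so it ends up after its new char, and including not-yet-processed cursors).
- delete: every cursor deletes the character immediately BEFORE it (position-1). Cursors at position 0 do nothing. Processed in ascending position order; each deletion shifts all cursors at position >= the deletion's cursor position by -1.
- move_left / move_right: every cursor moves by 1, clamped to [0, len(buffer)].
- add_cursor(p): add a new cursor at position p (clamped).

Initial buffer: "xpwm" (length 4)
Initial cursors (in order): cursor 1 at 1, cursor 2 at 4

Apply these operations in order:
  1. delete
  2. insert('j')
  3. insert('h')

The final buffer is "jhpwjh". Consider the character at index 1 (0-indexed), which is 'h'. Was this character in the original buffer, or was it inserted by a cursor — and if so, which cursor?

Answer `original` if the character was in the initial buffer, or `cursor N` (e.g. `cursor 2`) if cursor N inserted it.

Answer: cursor 1

Derivation:
After op 1 (delete): buffer="pw" (len 2), cursors c1@0 c2@2, authorship ..
After op 2 (insert('j')): buffer="jpwj" (len 4), cursors c1@1 c2@4, authorship 1..2
After op 3 (insert('h')): buffer="jhpwjh" (len 6), cursors c1@2 c2@6, authorship 11..22
Authorship (.=original, N=cursor N): 1 1 . . 2 2
Index 1: author = 1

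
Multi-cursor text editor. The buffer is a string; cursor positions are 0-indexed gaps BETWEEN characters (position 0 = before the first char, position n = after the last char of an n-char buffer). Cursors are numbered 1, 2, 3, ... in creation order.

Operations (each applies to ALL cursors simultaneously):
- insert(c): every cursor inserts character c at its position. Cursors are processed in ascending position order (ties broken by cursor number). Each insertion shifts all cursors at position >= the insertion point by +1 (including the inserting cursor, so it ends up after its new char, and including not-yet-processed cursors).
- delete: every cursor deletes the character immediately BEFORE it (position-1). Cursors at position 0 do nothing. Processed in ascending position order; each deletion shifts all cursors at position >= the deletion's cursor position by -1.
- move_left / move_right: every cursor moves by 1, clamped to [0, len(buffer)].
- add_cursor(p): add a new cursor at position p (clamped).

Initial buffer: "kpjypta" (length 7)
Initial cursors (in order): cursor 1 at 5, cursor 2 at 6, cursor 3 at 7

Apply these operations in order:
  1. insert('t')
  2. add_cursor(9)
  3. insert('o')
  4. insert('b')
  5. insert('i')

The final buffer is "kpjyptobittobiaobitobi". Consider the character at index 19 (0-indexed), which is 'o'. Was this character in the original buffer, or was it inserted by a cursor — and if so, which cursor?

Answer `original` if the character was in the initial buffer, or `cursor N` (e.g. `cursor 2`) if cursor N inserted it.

Answer: cursor 3

Derivation:
After op 1 (insert('t')): buffer="kpjyptttat" (len 10), cursors c1@6 c2@8 c3@10, authorship .....1.2.3
After op 2 (add_cursor(9)): buffer="kpjyptttat" (len 10), cursors c1@6 c2@8 c4@9 c3@10, authorship .....1.2.3
After op 3 (insert('o')): buffer="kpjyptottoaoto" (len 14), cursors c1@7 c2@10 c4@12 c3@14, authorship .....11.22.433
After op 4 (insert('b')): buffer="kpjyptobttobaobtob" (len 18), cursors c1@8 c2@12 c4@15 c3@18, authorship .....111.222.44333
After op 5 (insert('i')): buffer="kpjyptobittobiaobitobi" (len 22), cursors c1@9 c2@14 c4@18 c3@22, authorship .....1111.2222.4443333
Authorship (.=original, N=cursor N): . . . . . 1 1 1 1 . 2 2 2 2 . 4 4 4 3 3 3 3
Index 19: author = 3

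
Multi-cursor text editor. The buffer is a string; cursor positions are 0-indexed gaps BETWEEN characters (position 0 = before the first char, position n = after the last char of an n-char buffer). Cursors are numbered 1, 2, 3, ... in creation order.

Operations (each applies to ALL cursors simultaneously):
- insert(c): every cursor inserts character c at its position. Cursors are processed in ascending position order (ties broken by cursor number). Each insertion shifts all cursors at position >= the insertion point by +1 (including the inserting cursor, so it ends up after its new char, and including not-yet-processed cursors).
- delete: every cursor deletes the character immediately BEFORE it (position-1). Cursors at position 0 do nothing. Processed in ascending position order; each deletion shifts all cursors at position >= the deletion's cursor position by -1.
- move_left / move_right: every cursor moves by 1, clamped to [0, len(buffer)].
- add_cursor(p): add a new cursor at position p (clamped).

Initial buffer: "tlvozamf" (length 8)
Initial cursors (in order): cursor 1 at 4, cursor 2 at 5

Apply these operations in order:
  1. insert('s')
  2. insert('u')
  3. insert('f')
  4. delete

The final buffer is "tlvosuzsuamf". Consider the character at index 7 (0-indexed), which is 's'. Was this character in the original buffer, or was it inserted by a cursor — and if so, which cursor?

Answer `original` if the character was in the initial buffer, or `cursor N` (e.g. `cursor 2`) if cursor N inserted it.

After op 1 (insert('s')): buffer="tlvoszsamf" (len 10), cursors c1@5 c2@7, authorship ....1.2...
After op 2 (insert('u')): buffer="tlvosuzsuamf" (len 12), cursors c1@6 c2@9, authorship ....11.22...
After op 3 (insert('f')): buffer="tlvosufzsufamf" (len 14), cursors c1@7 c2@11, authorship ....111.222...
After op 4 (delete): buffer="tlvosuzsuamf" (len 12), cursors c1@6 c2@9, authorship ....11.22...
Authorship (.=original, N=cursor N): . . . . 1 1 . 2 2 . . .
Index 7: author = 2

Answer: cursor 2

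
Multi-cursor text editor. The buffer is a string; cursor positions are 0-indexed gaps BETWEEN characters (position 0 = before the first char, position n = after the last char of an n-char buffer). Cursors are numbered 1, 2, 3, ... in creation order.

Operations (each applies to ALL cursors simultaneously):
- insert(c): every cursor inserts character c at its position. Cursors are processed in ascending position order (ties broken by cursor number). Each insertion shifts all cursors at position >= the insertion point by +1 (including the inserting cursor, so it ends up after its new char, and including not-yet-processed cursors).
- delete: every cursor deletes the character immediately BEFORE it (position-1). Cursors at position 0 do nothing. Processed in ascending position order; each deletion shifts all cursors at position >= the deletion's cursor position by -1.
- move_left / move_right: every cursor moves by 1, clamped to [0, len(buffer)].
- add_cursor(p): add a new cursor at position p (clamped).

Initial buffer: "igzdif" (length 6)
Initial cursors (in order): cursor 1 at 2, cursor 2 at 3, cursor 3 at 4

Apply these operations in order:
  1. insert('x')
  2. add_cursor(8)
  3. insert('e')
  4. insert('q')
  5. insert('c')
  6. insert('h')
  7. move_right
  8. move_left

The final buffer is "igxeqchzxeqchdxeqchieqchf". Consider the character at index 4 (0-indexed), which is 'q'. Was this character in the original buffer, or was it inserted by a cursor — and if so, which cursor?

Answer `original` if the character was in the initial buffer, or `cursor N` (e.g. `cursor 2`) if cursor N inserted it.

After op 1 (insert('x')): buffer="igxzxdxif" (len 9), cursors c1@3 c2@5 c3@7, authorship ..1.2.3..
After op 2 (add_cursor(8)): buffer="igxzxdxif" (len 9), cursors c1@3 c2@5 c3@7 c4@8, authorship ..1.2.3..
After op 3 (insert('e')): buffer="igxezxedxeief" (len 13), cursors c1@4 c2@7 c3@10 c4@12, authorship ..11.22.33.4.
After op 4 (insert('q')): buffer="igxeqzxeqdxeqieqf" (len 17), cursors c1@5 c2@9 c3@13 c4@16, authorship ..111.222.333.44.
After op 5 (insert('c')): buffer="igxeqczxeqcdxeqcieqcf" (len 21), cursors c1@6 c2@11 c3@16 c4@20, authorship ..1111.2222.3333.444.
After op 6 (insert('h')): buffer="igxeqchzxeqchdxeqchieqchf" (len 25), cursors c1@7 c2@13 c3@19 c4@24, authorship ..11111.22222.33333.4444.
After op 7 (move_right): buffer="igxeqchzxeqchdxeqchieqchf" (len 25), cursors c1@8 c2@14 c3@20 c4@25, authorship ..11111.22222.33333.4444.
After op 8 (move_left): buffer="igxeqchzxeqchdxeqchieqchf" (len 25), cursors c1@7 c2@13 c3@19 c4@24, authorship ..11111.22222.33333.4444.
Authorship (.=original, N=cursor N): . . 1 1 1 1 1 . 2 2 2 2 2 . 3 3 3 3 3 . 4 4 4 4 .
Index 4: author = 1

Answer: cursor 1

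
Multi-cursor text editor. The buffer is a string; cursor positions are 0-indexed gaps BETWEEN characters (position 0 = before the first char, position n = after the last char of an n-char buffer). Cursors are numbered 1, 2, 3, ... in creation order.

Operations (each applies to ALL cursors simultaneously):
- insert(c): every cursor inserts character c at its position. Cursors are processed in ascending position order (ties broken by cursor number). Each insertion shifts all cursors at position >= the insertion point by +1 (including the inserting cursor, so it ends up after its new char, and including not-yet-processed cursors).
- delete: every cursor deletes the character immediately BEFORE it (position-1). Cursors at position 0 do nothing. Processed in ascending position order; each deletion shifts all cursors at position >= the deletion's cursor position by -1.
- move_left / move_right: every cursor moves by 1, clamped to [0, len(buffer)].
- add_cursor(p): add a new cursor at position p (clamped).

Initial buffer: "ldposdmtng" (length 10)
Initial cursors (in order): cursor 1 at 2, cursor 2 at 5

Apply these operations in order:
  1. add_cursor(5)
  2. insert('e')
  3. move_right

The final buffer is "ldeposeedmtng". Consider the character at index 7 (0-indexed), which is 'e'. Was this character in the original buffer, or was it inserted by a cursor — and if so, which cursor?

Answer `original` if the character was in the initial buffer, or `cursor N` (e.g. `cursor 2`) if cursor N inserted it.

After op 1 (add_cursor(5)): buffer="ldposdmtng" (len 10), cursors c1@2 c2@5 c3@5, authorship ..........
After op 2 (insert('e')): buffer="ldeposeedmtng" (len 13), cursors c1@3 c2@8 c3@8, authorship ..1...23.....
After op 3 (move_right): buffer="ldeposeedmtng" (len 13), cursors c1@4 c2@9 c3@9, authorship ..1...23.....
Authorship (.=original, N=cursor N): . . 1 . . . 2 3 . . . . .
Index 7: author = 3

Answer: cursor 3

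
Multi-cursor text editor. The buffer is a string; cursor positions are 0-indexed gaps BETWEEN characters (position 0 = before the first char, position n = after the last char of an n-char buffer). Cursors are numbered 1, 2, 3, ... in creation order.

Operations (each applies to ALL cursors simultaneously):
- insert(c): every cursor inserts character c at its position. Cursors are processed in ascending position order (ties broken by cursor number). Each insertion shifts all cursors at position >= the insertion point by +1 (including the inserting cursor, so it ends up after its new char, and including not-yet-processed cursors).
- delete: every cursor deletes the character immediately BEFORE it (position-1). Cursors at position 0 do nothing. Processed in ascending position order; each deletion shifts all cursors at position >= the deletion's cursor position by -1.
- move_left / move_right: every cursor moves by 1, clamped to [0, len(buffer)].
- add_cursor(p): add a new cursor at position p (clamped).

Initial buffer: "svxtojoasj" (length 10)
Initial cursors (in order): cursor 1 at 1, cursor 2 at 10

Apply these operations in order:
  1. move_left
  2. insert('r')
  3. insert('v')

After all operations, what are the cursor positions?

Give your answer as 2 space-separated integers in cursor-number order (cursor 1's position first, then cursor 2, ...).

After op 1 (move_left): buffer="svxtojoasj" (len 10), cursors c1@0 c2@9, authorship ..........
After op 2 (insert('r')): buffer="rsvxtojoasrj" (len 12), cursors c1@1 c2@11, authorship 1.........2.
After op 3 (insert('v')): buffer="rvsvxtojoasrvj" (len 14), cursors c1@2 c2@13, authorship 11.........22.

Answer: 2 13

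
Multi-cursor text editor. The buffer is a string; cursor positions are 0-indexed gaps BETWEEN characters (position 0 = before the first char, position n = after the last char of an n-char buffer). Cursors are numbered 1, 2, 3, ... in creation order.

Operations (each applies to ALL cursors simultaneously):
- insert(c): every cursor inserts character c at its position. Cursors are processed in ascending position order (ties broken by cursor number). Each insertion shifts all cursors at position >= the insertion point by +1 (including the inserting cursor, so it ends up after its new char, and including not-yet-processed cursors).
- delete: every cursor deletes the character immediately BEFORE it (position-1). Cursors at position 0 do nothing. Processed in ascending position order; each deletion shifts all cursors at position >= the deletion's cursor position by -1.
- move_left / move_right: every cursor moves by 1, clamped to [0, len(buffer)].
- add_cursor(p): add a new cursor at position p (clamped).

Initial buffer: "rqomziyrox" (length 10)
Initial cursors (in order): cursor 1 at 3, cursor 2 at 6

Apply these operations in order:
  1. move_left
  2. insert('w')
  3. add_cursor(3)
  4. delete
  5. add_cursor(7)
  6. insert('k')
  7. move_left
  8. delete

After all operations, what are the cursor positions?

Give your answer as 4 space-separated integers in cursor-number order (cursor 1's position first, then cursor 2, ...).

Answer: 0 3 0 6

Derivation:
After op 1 (move_left): buffer="rqomziyrox" (len 10), cursors c1@2 c2@5, authorship ..........
After op 2 (insert('w')): buffer="rqwomzwiyrox" (len 12), cursors c1@3 c2@7, authorship ..1...2.....
After op 3 (add_cursor(3)): buffer="rqwomzwiyrox" (len 12), cursors c1@3 c3@3 c2@7, authorship ..1...2.....
After op 4 (delete): buffer="romziyrox" (len 9), cursors c1@1 c3@1 c2@4, authorship .........
After op 5 (add_cursor(7)): buffer="romziyrox" (len 9), cursors c1@1 c3@1 c2@4 c4@7, authorship .........
After op 6 (insert('k')): buffer="rkkomzkiyrkox" (len 13), cursors c1@3 c3@3 c2@7 c4@11, authorship .13...2...4..
After op 7 (move_left): buffer="rkkomzkiyrkox" (len 13), cursors c1@2 c3@2 c2@6 c4@10, authorship .13...2...4..
After op 8 (delete): buffer="komkiykox" (len 9), cursors c1@0 c3@0 c2@3 c4@6, authorship 3..2..4..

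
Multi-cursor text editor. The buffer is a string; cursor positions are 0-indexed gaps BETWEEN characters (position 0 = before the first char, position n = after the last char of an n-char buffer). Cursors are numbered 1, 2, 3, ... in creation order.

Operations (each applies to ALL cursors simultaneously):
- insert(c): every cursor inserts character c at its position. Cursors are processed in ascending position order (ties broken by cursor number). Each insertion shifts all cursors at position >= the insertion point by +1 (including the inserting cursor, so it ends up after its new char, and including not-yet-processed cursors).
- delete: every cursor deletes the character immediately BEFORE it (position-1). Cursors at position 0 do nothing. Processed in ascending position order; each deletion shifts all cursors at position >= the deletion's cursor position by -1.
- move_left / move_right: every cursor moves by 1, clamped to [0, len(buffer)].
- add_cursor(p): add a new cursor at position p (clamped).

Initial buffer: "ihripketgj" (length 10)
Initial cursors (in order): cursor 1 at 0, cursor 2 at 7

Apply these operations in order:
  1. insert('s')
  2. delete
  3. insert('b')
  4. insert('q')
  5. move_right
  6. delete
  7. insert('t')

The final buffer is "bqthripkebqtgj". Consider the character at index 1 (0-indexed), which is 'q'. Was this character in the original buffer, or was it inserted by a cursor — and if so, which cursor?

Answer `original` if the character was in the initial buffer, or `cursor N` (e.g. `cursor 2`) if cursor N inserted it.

After op 1 (insert('s')): buffer="sihripkestgj" (len 12), cursors c1@1 c2@9, authorship 1.......2...
After op 2 (delete): buffer="ihripketgj" (len 10), cursors c1@0 c2@7, authorship ..........
After op 3 (insert('b')): buffer="bihripkebtgj" (len 12), cursors c1@1 c2@9, authorship 1.......2...
After op 4 (insert('q')): buffer="bqihripkebqtgj" (len 14), cursors c1@2 c2@11, authorship 11.......22...
After op 5 (move_right): buffer="bqihripkebqtgj" (len 14), cursors c1@3 c2@12, authorship 11.......22...
After op 6 (delete): buffer="bqhripkebqgj" (len 12), cursors c1@2 c2@10, authorship 11......22..
After op 7 (insert('t')): buffer="bqthripkebqtgj" (len 14), cursors c1@3 c2@12, authorship 111......222..
Authorship (.=original, N=cursor N): 1 1 1 . . . . . . 2 2 2 . .
Index 1: author = 1

Answer: cursor 1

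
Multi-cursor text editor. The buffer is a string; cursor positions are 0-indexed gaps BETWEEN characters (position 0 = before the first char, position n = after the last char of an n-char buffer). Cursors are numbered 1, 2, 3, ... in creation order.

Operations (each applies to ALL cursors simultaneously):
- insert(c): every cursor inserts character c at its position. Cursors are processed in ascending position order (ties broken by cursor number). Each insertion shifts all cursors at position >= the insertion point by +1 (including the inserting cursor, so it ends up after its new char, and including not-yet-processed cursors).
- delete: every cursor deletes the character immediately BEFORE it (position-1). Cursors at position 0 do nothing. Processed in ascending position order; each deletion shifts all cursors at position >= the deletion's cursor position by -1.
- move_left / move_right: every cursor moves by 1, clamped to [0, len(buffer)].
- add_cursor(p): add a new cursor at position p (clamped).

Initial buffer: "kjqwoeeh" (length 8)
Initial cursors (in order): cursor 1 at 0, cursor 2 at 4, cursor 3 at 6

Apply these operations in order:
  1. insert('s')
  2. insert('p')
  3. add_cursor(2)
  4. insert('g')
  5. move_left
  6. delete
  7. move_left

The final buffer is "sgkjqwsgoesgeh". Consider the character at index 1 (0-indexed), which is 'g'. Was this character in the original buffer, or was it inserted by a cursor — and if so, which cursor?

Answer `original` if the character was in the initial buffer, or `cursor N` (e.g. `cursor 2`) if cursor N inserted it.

Answer: cursor 4

Derivation:
After op 1 (insert('s')): buffer="skjqwsoeseh" (len 11), cursors c1@1 c2@6 c3@9, authorship 1....2..3..
After op 2 (insert('p')): buffer="spkjqwspoespeh" (len 14), cursors c1@2 c2@8 c3@12, authorship 11....22..33..
After op 3 (add_cursor(2)): buffer="spkjqwspoespeh" (len 14), cursors c1@2 c4@2 c2@8 c3@12, authorship 11....22..33..
After op 4 (insert('g')): buffer="spggkjqwspgoespgeh" (len 18), cursors c1@4 c4@4 c2@11 c3@16, authorship 1114....222..333..
After op 5 (move_left): buffer="spggkjqwspgoespgeh" (len 18), cursors c1@3 c4@3 c2@10 c3@15, authorship 1114....222..333..
After op 6 (delete): buffer="sgkjqwsgoesgeh" (len 14), cursors c1@1 c4@1 c2@7 c3@11, authorship 14....22..33..
After op 7 (move_left): buffer="sgkjqwsgoesgeh" (len 14), cursors c1@0 c4@0 c2@6 c3@10, authorship 14....22..33..
Authorship (.=original, N=cursor N): 1 4 . . . . 2 2 . . 3 3 . .
Index 1: author = 4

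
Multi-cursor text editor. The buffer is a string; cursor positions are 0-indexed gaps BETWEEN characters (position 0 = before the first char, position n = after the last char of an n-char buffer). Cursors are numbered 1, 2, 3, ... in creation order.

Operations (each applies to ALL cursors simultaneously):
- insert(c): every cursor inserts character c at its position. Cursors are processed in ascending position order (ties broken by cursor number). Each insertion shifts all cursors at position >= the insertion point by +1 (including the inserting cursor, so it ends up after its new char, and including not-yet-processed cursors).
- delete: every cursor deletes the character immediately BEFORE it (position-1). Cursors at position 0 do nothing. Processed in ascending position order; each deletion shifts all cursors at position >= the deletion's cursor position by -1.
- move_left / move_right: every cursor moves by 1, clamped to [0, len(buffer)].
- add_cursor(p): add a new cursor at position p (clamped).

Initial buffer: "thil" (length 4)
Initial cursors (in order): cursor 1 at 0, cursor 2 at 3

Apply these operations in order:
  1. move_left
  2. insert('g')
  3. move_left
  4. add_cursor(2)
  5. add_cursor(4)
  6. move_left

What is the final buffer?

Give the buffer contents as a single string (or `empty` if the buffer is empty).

Answer: gthgil

Derivation:
After op 1 (move_left): buffer="thil" (len 4), cursors c1@0 c2@2, authorship ....
After op 2 (insert('g')): buffer="gthgil" (len 6), cursors c1@1 c2@4, authorship 1..2..
After op 3 (move_left): buffer="gthgil" (len 6), cursors c1@0 c2@3, authorship 1..2..
After op 4 (add_cursor(2)): buffer="gthgil" (len 6), cursors c1@0 c3@2 c2@3, authorship 1..2..
After op 5 (add_cursor(4)): buffer="gthgil" (len 6), cursors c1@0 c3@2 c2@3 c4@4, authorship 1..2..
After op 6 (move_left): buffer="gthgil" (len 6), cursors c1@0 c3@1 c2@2 c4@3, authorship 1..2..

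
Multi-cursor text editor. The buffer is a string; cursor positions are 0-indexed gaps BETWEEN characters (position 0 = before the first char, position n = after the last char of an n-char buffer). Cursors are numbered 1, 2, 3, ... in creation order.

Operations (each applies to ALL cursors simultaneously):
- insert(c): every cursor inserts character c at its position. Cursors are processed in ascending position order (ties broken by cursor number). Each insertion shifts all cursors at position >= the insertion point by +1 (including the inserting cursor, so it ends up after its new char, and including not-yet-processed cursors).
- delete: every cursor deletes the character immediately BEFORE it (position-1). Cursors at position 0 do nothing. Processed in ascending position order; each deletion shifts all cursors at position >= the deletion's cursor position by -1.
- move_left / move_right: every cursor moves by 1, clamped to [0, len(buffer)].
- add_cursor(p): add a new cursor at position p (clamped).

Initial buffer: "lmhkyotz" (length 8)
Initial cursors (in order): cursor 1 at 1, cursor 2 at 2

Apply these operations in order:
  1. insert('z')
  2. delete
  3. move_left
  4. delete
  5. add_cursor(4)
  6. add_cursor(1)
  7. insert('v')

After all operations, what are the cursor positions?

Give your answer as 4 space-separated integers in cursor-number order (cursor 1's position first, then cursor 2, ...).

After op 1 (insert('z')): buffer="lzmzhkyotz" (len 10), cursors c1@2 c2@4, authorship .1.2......
After op 2 (delete): buffer="lmhkyotz" (len 8), cursors c1@1 c2@2, authorship ........
After op 3 (move_left): buffer="lmhkyotz" (len 8), cursors c1@0 c2@1, authorship ........
After op 4 (delete): buffer="mhkyotz" (len 7), cursors c1@0 c2@0, authorship .......
After op 5 (add_cursor(4)): buffer="mhkyotz" (len 7), cursors c1@0 c2@0 c3@4, authorship .......
After op 6 (add_cursor(1)): buffer="mhkyotz" (len 7), cursors c1@0 c2@0 c4@1 c3@4, authorship .......
After op 7 (insert('v')): buffer="vvmvhkyvotz" (len 11), cursors c1@2 c2@2 c4@4 c3@8, authorship 12.4...3...

Answer: 2 2 8 4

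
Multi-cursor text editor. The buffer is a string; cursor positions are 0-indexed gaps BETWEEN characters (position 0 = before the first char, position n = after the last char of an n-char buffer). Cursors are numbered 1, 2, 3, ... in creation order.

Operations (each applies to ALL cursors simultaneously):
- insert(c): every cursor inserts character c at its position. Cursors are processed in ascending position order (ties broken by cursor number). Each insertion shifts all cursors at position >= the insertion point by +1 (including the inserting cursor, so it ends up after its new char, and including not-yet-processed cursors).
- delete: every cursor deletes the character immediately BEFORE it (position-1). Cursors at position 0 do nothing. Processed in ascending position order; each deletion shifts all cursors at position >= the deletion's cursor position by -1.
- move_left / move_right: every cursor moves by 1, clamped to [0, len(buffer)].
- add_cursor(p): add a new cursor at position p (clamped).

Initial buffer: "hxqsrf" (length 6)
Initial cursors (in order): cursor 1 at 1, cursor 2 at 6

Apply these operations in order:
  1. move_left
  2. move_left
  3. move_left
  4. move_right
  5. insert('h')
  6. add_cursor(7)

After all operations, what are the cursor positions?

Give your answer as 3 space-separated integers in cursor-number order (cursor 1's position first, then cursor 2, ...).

After op 1 (move_left): buffer="hxqsrf" (len 6), cursors c1@0 c2@5, authorship ......
After op 2 (move_left): buffer="hxqsrf" (len 6), cursors c1@0 c2@4, authorship ......
After op 3 (move_left): buffer="hxqsrf" (len 6), cursors c1@0 c2@3, authorship ......
After op 4 (move_right): buffer="hxqsrf" (len 6), cursors c1@1 c2@4, authorship ......
After op 5 (insert('h')): buffer="hhxqshrf" (len 8), cursors c1@2 c2@6, authorship .1...2..
After op 6 (add_cursor(7)): buffer="hhxqshrf" (len 8), cursors c1@2 c2@6 c3@7, authorship .1...2..

Answer: 2 6 7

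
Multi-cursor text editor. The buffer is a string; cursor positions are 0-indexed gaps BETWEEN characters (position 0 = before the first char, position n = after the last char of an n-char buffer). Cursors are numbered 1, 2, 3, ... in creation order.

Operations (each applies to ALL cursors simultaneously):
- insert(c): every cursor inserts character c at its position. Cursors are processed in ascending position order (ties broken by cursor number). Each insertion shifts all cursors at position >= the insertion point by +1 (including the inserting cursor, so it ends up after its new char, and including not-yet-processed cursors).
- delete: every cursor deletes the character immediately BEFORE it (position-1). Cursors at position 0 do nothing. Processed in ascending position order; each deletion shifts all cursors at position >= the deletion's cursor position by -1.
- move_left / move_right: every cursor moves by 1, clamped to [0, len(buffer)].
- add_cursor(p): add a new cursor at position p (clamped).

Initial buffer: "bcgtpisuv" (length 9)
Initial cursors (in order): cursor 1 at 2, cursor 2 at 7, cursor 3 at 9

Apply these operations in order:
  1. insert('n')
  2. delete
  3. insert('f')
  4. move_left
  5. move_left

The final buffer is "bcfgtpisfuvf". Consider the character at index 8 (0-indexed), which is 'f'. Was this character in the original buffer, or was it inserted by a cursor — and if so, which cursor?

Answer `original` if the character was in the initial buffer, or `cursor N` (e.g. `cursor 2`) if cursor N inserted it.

After op 1 (insert('n')): buffer="bcngtpisnuvn" (len 12), cursors c1@3 c2@9 c3@12, authorship ..1.....2..3
After op 2 (delete): buffer="bcgtpisuv" (len 9), cursors c1@2 c2@7 c3@9, authorship .........
After op 3 (insert('f')): buffer="bcfgtpisfuvf" (len 12), cursors c1@3 c2@9 c3@12, authorship ..1.....2..3
After op 4 (move_left): buffer="bcfgtpisfuvf" (len 12), cursors c1@2 c2@8 c3@11, authorship ..1.....2..3
After op 5 (move_left): buffer="bcfgtpisfuvf" (len 12), cursors c1@1 c2@7 c3@10, authorship ..1.....2..3
Authorship (.=original, N=cursor N): . . 1 . . . . . 2 . . 3
Index 8: author = 2

Answer: cursor 2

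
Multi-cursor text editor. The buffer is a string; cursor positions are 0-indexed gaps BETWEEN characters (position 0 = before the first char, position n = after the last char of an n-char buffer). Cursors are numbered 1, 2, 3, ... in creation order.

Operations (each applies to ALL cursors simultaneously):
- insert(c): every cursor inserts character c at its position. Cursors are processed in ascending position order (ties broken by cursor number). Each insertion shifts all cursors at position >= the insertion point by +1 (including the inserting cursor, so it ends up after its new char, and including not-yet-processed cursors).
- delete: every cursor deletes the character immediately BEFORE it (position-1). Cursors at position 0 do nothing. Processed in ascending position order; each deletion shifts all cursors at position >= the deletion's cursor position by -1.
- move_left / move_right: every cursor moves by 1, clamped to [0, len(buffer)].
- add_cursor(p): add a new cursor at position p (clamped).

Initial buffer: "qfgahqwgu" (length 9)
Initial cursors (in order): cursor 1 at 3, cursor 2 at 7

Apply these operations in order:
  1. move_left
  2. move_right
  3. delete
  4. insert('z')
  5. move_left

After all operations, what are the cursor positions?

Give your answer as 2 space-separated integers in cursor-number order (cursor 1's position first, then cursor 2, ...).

Answer: 2 6

Derivation:
After op 1 (move_left): buffer="qfgahqwgu" (len 9), cursors c1@2 c2@6, authorship .........
After op 2 (move_right): buffer="qfgahqwgu" (len 9), cursors c1@3 c2@7, authorship .........
After op 3 (delete): buffer="qfahqgu" (len 7), cursors c1@2 c2@5, authorship .......
After op 4 (insert('z')): buffer="qfzahqzgu" (len 9), cursors c1@3 c2@7, authorship ..1...2..
After op 5 (move_left): buffer="qfzahqzgu" (len 9), cursors c1@2 c2@6, authorship ..1...2..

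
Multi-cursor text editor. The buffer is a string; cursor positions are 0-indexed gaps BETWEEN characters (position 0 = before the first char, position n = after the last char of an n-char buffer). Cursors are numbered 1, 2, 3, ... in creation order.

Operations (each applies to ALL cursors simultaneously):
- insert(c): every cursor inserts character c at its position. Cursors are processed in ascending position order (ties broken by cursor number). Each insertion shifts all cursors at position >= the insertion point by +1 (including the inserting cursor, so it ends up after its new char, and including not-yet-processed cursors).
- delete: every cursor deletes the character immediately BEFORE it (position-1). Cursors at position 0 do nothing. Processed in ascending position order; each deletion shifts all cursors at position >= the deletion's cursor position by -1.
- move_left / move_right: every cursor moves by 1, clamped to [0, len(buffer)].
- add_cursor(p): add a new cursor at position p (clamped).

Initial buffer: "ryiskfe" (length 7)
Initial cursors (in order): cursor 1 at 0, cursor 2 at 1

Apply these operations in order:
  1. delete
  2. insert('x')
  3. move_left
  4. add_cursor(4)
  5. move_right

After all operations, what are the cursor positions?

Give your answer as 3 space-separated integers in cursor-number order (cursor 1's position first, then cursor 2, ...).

After op 1 (delete): buffer="yiskfe" (len 6), cursors c1@0 c2@0, authorship ......
After op 2 (insert('x')): buffer="xxyiskfe" (len 8), cursors c1@2 c2@2, authorship 12......
After op 3 (move_left): buffer="xxyiskfe" (len 8), cursors c1@1 c2@1, authorship 12......
After op 4 (add_cursor(4)): buffer="xxyiskfe" (len 8), cursors c1@1 c2@1 c3@4, authorship 12......
After op 5 (move_right): buffer="xxyiskfe" (len 8), cursors c1@2 c2@2 c3@5, authorship 12......

Answer: 2 2 5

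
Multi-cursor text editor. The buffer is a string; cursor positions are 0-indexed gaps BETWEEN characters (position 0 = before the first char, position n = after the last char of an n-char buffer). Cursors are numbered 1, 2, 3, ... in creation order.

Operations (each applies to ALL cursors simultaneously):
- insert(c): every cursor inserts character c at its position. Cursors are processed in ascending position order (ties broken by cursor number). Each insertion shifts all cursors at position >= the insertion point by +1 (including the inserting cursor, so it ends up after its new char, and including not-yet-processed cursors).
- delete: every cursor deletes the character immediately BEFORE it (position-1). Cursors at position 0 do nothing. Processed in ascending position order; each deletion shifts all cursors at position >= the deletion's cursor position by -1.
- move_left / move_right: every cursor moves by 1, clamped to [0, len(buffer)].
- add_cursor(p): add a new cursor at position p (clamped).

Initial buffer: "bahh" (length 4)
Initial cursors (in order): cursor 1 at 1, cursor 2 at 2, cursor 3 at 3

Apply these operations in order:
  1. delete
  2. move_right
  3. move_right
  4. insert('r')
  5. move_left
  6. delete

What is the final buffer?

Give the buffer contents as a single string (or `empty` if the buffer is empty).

After op 1 (delete): buffer="h" (len 1), cursors c1@0 c2@0 c3@0, authorship .
After op 2 (move_right): buffer="h" (len 1), cursors c1@1 c2@1 c3@1, authorship .
After op 3 (move_right): buffer="h" (len 1), cursors c1@1 c2@1 c3@1, authorship .
After op 4 (insert('r')): buffer="hrrr" (len 4), cursors c1@4 c2@4 c3@4, authorship .123
After op 5 (move_left): buffer="hrrr" (len 4), cursors c1@3 c2@3 c3@3, authorship .123
After op 6 (delete): buffer="r" (len 1), cursors c1@0 c2@0 c3@0, authorship 3

Answer: r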